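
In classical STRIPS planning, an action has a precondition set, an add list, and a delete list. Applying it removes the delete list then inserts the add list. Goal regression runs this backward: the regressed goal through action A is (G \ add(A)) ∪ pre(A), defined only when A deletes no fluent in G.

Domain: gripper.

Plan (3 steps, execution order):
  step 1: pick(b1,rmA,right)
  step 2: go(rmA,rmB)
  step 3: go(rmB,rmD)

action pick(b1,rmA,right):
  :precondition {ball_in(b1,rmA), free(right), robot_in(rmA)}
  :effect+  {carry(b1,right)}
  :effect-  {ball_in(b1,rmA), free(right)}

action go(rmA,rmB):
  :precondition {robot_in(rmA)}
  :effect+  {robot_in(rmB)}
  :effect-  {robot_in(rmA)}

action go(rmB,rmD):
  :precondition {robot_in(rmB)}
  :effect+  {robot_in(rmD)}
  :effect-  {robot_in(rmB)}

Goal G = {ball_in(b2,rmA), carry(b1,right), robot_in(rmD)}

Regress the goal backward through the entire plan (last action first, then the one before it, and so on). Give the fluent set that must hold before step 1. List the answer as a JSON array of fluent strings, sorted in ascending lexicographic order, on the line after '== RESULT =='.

Regress step by step:
  through step 3 (go(rmB,rmD)): drop {robot_in(rmD)}, keep {ball_in(b2,rmA), carry(b1,right)}, require {robot_in(rmB)}
    → {ball_in(b2,rmA), carry(b1,right), robot_in(rmB)}
  through step 2 (go(rmA,rmB)): drop {robot_in(rmB)}, keep {ball_in(b2,rmA), carry(b1,right)}, require {robot_in(rmA)}
    → {ball_in(b2,rmA), carry(b1,right), robot_in(rmA)}
  through step 1 (pick(b1,rmA,right)): drop {carry(b1,right)}, keep {ball_in(b2,rmA), robot_in(rmA)}, require {ball_in(b1,rmA), free(right), robot_in(rmA)}
    → {ball_in(b1,rmA), ball_in(b2,rmA), free(right), robot_in(rmA)}

== RESULT ==
["ball_in(b1,rmA)", "ball_in(b2,rmA)", "free(right)", "robot_in(rmA)"]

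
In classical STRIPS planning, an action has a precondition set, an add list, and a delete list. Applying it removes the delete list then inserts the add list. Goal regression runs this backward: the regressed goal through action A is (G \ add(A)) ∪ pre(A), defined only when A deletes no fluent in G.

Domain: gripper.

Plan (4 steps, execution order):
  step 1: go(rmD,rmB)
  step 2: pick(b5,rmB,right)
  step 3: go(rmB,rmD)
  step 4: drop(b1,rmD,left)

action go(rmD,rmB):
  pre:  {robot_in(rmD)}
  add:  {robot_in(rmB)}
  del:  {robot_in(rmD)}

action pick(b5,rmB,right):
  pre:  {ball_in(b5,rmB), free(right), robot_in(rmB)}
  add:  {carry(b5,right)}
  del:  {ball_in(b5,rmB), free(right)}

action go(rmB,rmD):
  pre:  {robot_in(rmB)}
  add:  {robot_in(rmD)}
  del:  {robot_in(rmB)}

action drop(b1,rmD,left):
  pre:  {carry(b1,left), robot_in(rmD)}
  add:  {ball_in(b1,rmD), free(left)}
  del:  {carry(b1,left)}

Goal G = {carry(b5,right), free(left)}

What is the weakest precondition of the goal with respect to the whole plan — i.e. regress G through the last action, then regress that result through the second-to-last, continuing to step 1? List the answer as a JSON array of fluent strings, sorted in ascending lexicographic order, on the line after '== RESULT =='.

Work backward from the goal:
  through step 4 (drop(b1,rmD,left)): drop {free(left)}, keep {carry(b5,right)}, require {carry(b1,left), robot_in(rmD)}
    → {carry(b1,left), carry(b5,right), robot_in(rmD)}
  through step 3 (go(rmB,rmD)): drop {robot_in(rmD)}, keep {carry(b1,left), carry(b5,right)}, require {robot_in(rmB)}
    → {carry(b1,left), carry(b5,right), robot_in(rmB)}
  through step 2 (pick(b5,rmB,right)): drop {carry(b5,right)}, keep {carry(b1,left), robot_in(rmB)}, require {ball_in(b5,rmB), free(right), robot_in(rmB)}
    → {ball_in(b5,rmB), carry(b1,left), free(right), robot_in(rmB)}
  through step 1 (go(rmD,rmB)): drop {robot_in(rmB)}, keep {ball_in(b5,rmB), carry(b1,left), free(right)}, require {robot_in(rmD)}
    → {ball_in(b5,rmB), carry(b1,left), free(right), robot_in(rmD)}

== RESULT ==
["ball_in(b5,rmB)", "carry(b1,left)", "free(right)", "robot_in(rmD)"]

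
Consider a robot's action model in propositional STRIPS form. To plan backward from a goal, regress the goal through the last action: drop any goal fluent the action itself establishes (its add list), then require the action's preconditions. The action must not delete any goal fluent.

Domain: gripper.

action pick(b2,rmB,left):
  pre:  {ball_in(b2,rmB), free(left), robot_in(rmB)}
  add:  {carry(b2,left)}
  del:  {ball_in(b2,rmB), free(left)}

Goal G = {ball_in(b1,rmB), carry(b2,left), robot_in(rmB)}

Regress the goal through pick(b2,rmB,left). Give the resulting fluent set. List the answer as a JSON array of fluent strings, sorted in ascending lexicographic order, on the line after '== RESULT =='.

Regress:
  G ∩ del = {}  (empty — regression defined)
  G \ add = {ball_in(b1,rmB), carry(b2,left), robot_in(rmB)} \ {carry(b2,left)} = {ball_in(b1,rmB), robot_in(rmB)}
  ∪ pre   = {ball_in(b1,rmB), robot_in(rmB)} ∪ {ball_in(b2,rmB), free(left), robot_in(rmB)}
          = {ball_in(b1,rmB), ball_in(b2,rmB), free(left), robot_in(rmB)}

== RESULT ==
["ball_in(b1,rmB)", "ball_in(b2,rmB)", "free(left)", "robot_in(rmB)"]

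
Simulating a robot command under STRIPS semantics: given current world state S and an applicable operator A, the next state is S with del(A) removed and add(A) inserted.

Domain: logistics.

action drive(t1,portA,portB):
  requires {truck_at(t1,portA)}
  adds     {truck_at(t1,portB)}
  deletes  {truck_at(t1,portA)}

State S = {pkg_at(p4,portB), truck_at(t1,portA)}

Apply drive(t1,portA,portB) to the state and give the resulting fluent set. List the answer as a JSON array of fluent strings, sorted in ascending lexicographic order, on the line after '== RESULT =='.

Compute (S \ del) ∪ add:
  pre ⊆ S: {truck_at(t1,portA)} ⊆ S  — applicable
  S \ del = {pkg_at(p4,portB)}
  ∪ add   = {pkg_at(p4,portB), truck_at(t1,portB)}

== RESULT ==
["pkg_at(p4,portB)", "truck_at(t1,portB)"]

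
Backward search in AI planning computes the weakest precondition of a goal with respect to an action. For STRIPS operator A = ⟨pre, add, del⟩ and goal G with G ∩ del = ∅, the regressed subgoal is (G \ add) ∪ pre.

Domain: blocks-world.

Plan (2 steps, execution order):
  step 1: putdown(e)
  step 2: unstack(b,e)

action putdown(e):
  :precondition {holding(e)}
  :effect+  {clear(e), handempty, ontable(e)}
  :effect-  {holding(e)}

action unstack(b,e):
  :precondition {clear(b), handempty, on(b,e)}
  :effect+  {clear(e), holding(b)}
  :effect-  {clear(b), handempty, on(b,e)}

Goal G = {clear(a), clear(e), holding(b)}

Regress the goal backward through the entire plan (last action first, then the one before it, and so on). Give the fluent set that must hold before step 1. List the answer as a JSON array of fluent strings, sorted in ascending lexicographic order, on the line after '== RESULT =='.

Work backward from the goal:
  through step 2 (unstack(b,e)): drop {clear(e), holding(b)}, keep {clear(a)}, require {clear(b), handempty, on(b,e)}
    → {clear(a), clear(b), handempty, on(b,e)}
  through step 1 (putdown(e)): drop {handempty}, keep {clear(a), clear(b), on(b,e)}, require {holding(e)}
    → {clear(a), clear(b), holding(e), on(b,e)}

== RESULT ==
["clear(a)", "clear(b)", "holding(e)", "on(b,e)"]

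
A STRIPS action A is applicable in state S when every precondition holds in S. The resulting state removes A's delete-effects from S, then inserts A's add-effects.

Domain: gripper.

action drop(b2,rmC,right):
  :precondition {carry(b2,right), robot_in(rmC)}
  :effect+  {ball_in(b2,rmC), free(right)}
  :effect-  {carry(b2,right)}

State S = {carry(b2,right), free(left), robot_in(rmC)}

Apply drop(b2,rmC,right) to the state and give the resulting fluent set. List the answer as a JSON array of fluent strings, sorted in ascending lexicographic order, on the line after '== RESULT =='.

Compute (S \ del) ∪ add:
  pre ⊆ S: {carry(b2,right), robot_in(rmC)} ⊆ S  — applicable
  S \ del = {free(left), robot_in(rmC)}
  ∪ add   = {ball_in(b2,rmC), free(left), free(right), robot_in(rmC)}

== RESULT ==
["ball_in(b2,rmC)", "free(left)", "free(right)", "robot_in(rmC)"]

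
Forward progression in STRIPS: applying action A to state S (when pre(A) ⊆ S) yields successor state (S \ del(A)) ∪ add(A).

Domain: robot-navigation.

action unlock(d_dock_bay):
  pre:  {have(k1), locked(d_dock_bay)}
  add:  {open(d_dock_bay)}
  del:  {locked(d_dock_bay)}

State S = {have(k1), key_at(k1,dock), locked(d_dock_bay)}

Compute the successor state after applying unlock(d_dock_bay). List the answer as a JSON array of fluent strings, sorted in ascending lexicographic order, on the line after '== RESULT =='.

Compute (S \ del) ∪ add:
  pre ⊆ S: {have(k1), locked(d_dock_bay)} ⊆ S  — applicable
  S \ del = {have(k1), key_at(k1,dock)}
  ∪ add   = {have(k1), key_at(k1,dock), open(d_dock_bay)}

== RESULT ==
["have(k1)", "key_at(k1,dock)", "open(d_dock_bay)"]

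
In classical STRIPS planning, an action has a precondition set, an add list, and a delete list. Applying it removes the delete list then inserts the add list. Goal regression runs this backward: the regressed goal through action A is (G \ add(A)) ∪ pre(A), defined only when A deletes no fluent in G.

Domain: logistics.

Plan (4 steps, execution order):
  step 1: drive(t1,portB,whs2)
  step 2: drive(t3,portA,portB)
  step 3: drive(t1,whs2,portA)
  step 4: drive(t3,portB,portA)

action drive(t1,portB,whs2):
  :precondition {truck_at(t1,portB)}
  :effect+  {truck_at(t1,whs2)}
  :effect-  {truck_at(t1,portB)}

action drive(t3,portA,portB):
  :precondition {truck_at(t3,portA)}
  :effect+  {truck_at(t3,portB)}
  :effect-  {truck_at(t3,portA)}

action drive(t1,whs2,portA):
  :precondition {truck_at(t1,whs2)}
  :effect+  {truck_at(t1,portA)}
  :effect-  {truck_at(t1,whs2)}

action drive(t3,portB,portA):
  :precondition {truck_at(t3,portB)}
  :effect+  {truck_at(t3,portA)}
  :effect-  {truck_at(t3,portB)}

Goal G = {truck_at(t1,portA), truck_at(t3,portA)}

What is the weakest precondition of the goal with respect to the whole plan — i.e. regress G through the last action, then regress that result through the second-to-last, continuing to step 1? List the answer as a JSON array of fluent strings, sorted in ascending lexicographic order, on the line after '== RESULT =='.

Work backward from the goal:
  through step 4 (drive(t3,portB,portA)): drop {truck_at(t3,portA)}, keep {truck_at(t1,portA)}, require {truck_at(t3,portB)}
    → {truck_at(t1,portA), truck_at(t3,portB)}
  through step 3 (drive(t1,whs2,portA)): drop {truck_at(t1,portA)}, keep {truck_at(t3,portB)}, require {truck_at(t1,whs2)}
    → {truck_at(t1,whs2), truck_at(t3,portB)}
  through step 2 (drive(t3,portA,portB)): drop {truck_at(t3,portB)}, keep {truck_at(t1,whs2)}, require {truck_at(t3,portA)}
    → {truck_at(t1,whs2), truck_at(t3,portA)}
  through step 1 (drive(t1,portB,whs2)): drop {truck_at(t1,whs2)}, keep {truck_at(t3,portA)}, require {truck_at(t1,portB)}
    → {truck_at(t1,portB), truck_at(t3,portA)}

== RESULT ==
["truck_at(t1,portB)", "truck_at(t3,portA)"]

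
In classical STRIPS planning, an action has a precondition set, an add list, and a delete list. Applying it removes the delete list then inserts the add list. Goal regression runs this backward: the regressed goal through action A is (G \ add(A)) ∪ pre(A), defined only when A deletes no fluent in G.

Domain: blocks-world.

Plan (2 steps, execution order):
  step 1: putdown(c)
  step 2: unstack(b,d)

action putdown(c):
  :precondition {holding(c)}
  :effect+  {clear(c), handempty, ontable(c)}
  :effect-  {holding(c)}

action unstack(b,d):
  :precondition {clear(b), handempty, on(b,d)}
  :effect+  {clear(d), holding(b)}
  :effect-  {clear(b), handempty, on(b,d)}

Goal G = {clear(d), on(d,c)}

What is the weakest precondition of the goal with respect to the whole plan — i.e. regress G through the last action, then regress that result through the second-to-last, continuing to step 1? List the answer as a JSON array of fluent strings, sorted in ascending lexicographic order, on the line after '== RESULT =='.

Work backward from the goal:
  through step 2 (unstack(b,d)): drop {clear(d)}, keep {on(d,c)}, require {clear(b), handempty, on(b,d)}
    → {clear(b), handempty, on(b,d), on(d,c)}
  through step 1 (putdown(c)): drop {handempty}, keep {clear(b), on(b,d), on(d,c)}, require {holding(c)}
    → {clear(b), holding(c), on(b,d), on(d,c)}

== RESULT ==
["clear(b)", "holding(c)", "on(b,d)", "on(d,c)"]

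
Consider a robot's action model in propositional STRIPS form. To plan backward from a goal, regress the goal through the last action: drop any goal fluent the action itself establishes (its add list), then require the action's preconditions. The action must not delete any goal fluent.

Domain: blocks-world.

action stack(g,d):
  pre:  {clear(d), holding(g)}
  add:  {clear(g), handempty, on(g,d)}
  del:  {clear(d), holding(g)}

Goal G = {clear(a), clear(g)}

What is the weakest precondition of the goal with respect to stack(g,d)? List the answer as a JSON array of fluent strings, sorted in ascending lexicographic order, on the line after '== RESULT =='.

Regress:
  G ∩ del = {}  (empty — regression defined)
  G \ add = {clear(a), clear(g)} \ {clear(g), handempty, on(g,d)} = {clear(a)}
  ∪ pre   = {clear(a)} ∪ {clear(d), holding(g)}
          = {clear(a), clear(d), holding(g)}

== RESULT ==
["clear(a)", "clear(d)", "holding(g)"]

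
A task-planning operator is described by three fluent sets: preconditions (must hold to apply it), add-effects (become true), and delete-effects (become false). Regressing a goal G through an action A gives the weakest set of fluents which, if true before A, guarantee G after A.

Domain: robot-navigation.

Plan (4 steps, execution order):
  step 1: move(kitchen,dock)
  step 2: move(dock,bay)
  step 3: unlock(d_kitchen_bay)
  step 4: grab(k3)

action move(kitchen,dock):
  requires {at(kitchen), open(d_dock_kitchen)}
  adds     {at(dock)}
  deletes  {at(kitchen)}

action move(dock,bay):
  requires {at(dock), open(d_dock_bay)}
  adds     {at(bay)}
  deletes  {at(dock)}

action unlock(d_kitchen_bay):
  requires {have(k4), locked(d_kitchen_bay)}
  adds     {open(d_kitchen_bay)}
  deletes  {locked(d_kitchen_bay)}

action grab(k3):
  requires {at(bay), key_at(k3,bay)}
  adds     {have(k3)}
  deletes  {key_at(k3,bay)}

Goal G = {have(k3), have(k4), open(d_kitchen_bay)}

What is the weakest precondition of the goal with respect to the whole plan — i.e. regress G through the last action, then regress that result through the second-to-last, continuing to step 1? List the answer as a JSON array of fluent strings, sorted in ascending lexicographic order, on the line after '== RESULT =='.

Work backward from the goal:
  through step 4 (grab(k3)): drop {have(k3)}, keep {have(k4), open(d_kitchen_bay)}, require {at(bay), key_at(k3,bay)}
    → {at(bay), have(k4), key_at(k3,bay), open(d_kitchen_bay)}
  through step 3 (unlock(d_kitchen_bay)): drop {open(d_kitchen_bay)}, keep {at(bay), have(k4), key_at(k3,bay)}, require {have(k4), locked(d_kitchen_bay)}
    → {at(bay), have(k4), key_at(k3,bay), locked(d_kitchen_bay)}
  through step 2 (move(dock,bay)): drop {at(bay)}, keep {have(k4), key_at(k3,bay), locked(d_kitchen_bay)}, require {at(dock), open(d_dock_bay)}
    → {at(dock), have(k4), key_at(k3,bay), locked(d_kitchen_bay), open(d_dock_bay)}
  through step 1 (move(kitchen,dock)): drop {at(dock)}, keep {have(k4), key_at(k3,bay), locked(d_kitchen_bay), open(d_dock_bay)}, require {at(kitchen), open(d_dock_kitchen)}
    → {at(kitchen), have(k4), key_at(k3,bay), locked(d_kitchen_bay), open(d_dock_bay), open(d_dock_kitchen)}

== RESULT ==
["at(kitchen)", "have(k4)", "key_at(k3,bay)", "locked(d_kitchen_bay)", "open(d_dock_bay)", "open(d_dock_kitchen)"]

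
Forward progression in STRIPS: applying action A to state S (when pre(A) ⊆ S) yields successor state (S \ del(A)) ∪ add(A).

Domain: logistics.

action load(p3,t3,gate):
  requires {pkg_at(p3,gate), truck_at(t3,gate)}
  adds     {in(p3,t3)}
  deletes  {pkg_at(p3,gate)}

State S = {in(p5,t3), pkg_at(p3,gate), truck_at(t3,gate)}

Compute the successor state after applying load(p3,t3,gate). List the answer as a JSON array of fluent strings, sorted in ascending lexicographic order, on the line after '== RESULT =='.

Progress:
  pre ⊆ S: {pkg_at(p3,gate), truck_at(t3,gate)} ⊆ S  — applicable
  S \ del = {in(p5,t3), truck_at(t3,gate)}
  ∪ add   = {in(p3,t3), in(p5,t3), truck_at(t3,gate)}

== RESULT ==
["in(p3,t3)", "in(p5,t3)", "truck_at(t3,gate)"]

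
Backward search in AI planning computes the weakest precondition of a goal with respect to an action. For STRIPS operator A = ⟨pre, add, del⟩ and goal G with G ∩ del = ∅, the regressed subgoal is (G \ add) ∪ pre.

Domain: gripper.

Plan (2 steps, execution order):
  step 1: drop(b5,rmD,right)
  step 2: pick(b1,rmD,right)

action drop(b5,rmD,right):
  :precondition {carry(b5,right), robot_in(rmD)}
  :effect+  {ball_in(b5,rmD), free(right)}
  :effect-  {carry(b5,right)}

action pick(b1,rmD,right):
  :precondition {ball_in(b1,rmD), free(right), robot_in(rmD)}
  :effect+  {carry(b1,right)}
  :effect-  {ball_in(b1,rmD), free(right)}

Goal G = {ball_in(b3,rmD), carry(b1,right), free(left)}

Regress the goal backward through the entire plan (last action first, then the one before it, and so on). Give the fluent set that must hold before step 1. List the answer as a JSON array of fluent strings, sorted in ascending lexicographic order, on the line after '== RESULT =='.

Work backward from the goal:
  through step 2 (pick(b1,rmD,right)): drop {carry(b1,right)}, keep {ball_in(b3,rmD), free(left)}, require {ball_in(b1,rmD), free(right), robot_in(rmD)}
    → {ball_in(b1,rmD), ball_in(b3,rmD), free(left), free(right), robot_in(rmD)}
  through step 1 (drop(b5,rmD,right)): drop {free(right)}, keep {ball_in(b1,rmD), ball_in(b3,rmD), free(left), robot_in(rmD)}, require {carry(b5,right), robot_in(rmD)}
    → {ball_in(b1,rmD), ball_in(b3,rmD), carry(b5,right), free(left), robot_in(rmD)}

== RESULT ==
["ball_in(b1,rmD)", "ball_in(b3,rmD)", "carry(b5,right)", "free(left)", "robot_in(rmD)"]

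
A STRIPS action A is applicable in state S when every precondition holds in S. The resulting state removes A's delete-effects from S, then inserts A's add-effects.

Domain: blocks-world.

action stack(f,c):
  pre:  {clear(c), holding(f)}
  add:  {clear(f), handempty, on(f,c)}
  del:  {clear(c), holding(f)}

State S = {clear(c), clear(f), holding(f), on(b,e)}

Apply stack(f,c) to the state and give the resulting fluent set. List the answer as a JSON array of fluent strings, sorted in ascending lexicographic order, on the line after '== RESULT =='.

Progress:
  pre ⊆ S: {clear(c), holding(f)} ⊆ S  — applicable
  S \ del = {clear(f), on(b,e)}
  ∪ add   = {clear(f), handempty, on(b,e), on(f,c)}

== RESULT ==
["clear(f)", "handempty", "on(b,e)", "on(f,c)"]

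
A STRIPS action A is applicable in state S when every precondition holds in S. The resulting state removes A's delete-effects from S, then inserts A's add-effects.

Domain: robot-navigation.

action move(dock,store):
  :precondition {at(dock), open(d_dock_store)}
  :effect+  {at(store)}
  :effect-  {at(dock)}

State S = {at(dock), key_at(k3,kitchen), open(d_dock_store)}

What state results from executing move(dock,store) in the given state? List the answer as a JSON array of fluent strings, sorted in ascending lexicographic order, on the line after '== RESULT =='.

Progress:
  pre ⊆ S: {at(dock), open(d_dock_store)} ⊆ S  — applicable
  S \ del = {key_at(k3,kitchen), open(d_dock_store)}
  ∪ add   = {at(store), key_at(k3,kitchen), open(d_dock_store)}

== RESULT ==
["at(store)", "key_at(k3,kitchen)", "open(d_dock_store)"]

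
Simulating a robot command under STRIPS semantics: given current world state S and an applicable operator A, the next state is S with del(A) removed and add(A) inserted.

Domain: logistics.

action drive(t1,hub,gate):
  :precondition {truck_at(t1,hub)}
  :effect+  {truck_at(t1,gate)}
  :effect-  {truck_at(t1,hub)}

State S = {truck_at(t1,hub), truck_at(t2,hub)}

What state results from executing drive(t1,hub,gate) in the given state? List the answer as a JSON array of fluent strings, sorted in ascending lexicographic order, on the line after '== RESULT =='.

Compute (S \ del) ∪ add:
  pre ⊆ S: {truck_at(t1,hub)} ⊆ S  — applicable
  S \ del = {truck_at(t2,hub)}
  ∪ add   = {truck_at(t1,gate), truck_at(t2,hub)}

== RESULT ==
["truck_at(t1,gate)", "truck_at(t2,hub)"]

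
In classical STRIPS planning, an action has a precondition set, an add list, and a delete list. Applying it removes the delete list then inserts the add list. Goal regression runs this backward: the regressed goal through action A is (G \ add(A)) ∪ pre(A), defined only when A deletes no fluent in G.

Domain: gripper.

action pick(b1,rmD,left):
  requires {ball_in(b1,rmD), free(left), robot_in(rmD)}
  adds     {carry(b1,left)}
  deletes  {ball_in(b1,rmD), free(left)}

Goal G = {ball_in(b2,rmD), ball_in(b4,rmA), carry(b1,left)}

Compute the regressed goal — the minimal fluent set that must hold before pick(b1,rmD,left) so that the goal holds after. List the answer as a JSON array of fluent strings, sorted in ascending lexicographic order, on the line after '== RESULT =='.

Compute (G \ add) ∪ pre:
  G ∩ del = {}  (empty — regression defined)
  G \ add = {ball_in(b2,rmD), ball_in(b4,rmA), carry(b1,left)} \ {carry(b1,left)} = {ball_in(b2,rmD), ball_in(b4,rmA)}
  ∪ pre   = {ball_in(b2,rmD), ball_in(b4,rmA)} ∪ {ball_in(b1,rmD), free(left), robot_in(rmD)}
          = {ball_in(b1,rmD), ball_in(b2,rmD), ball_in(b4,rmA), free(left), robot_in(rmD)}

== RESULT ==
["ball_in(b1,rmD)", "ball_in(b2,rmD)", "ball_in(b4,rmA)", "free(left)", "robot_in(rmD)"]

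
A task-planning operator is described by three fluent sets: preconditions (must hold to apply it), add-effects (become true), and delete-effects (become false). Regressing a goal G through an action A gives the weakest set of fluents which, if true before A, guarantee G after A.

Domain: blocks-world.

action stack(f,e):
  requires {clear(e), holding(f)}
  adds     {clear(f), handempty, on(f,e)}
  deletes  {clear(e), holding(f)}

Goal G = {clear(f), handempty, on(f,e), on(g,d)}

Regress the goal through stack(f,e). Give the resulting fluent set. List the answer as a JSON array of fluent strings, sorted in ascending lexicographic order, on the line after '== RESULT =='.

Compute (G \ add) ∪ pre:
  G ∩ del = {}  (empty — regression defined)
  G \ add = {clear(f), handempty, on(f,e), on(g,d)} \ {clear(f), handempty, on(f,e)} = {on(g,d)}
  ∪ pre   = {on(g,d)} ∪ {clear(e), holding(f)}
          = {clear(e), holding(f), on(g,d)}

== RESULT ==
["clear(e)", "holding(f)", "on(g,d)"]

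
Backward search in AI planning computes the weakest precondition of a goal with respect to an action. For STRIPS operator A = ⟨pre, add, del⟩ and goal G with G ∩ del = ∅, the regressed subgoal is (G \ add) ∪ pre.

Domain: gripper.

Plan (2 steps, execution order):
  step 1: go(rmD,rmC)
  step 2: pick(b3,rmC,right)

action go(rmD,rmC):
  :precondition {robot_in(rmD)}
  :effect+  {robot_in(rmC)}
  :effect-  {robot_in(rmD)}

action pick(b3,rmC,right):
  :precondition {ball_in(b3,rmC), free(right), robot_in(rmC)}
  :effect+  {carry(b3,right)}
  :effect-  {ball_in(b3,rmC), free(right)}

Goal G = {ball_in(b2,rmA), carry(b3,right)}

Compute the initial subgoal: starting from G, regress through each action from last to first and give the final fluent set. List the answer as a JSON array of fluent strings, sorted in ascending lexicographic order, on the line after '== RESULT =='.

Work backward from the goal:
  through step 2 (pick(b3,rmC,right)): drop {carry(b3,right)}, keep {ball_in(b2,rmA)}, require {ball_in(b3,rmC), free(right), robot_in(rmC)}
    → {ball_in(b2,rmA), ball_in(b3,rmC), free(right), robot_in(rmC)}
  through step 1 (go(rmD,rmC)): drop {robot_in(rmC)}, keep {ball_in(b2,rmA), ball_in(b3,rmC), free(right)}, require {robot_in(rmD)}
    → {ball_in(b2,rmA), ball_in(b3,rmC), free(right), robot_in(rmD)}

== RESULT ==
["ball_in(b2,rmA)", "ball_in(b3,rmC)", "free(right)", "robot_in(rmD)"]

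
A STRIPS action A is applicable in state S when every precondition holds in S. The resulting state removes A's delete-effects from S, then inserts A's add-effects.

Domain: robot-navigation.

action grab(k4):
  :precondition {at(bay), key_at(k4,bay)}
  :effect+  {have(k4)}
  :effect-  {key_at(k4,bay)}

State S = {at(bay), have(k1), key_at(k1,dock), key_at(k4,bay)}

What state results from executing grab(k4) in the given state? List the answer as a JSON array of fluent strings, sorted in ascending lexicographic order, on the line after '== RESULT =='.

Progress:
  pre ⊆ S: {at(bay), key_at(k4,bay)} ⊆ S  — applicable
  S \ del = {at(bay), have(k1), key_at(k1,dock)}
  ∪ add   = {at(bay), have(k1), have(k4), key_at(k1,dock)}

== RESULT ==
["at(bay)", "have(k1)", "have(k4)", "key_at(k1,dock)"]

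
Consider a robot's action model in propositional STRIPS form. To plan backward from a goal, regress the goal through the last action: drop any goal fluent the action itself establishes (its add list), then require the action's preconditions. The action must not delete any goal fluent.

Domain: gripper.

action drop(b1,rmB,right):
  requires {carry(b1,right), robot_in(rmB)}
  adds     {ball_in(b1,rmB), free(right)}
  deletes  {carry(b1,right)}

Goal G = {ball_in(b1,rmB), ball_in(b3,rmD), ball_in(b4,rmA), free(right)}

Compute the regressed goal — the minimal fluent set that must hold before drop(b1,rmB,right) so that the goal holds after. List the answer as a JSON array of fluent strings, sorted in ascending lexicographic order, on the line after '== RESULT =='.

Regress:
  G ∩ del = {}  (empty — regression defined)
  G \ add = {ball_in(b1,rmB), ball_in(b3,rmD), ball_in(b4,rmA), free(right)} \ {ball_in(b1,rmB), free(right)} = {ball_in(b3,rmD), ball_in(b4,rmA)}
  ∪ pre   = {ball_in(b3,rmD), ball_in(b4,rmA)} ∪ {carry(b1,right), robot_in(rmB)}
          = {ball_in(b3,rmD), ball_in(b4,rmA), carry(b1,right), robot_in(rmB)}

== RESULT ==
["ball_in(b3,rmD)", "ball_in(b4,rmA)", "carry(b1,right)", "robot_in(rmB)"]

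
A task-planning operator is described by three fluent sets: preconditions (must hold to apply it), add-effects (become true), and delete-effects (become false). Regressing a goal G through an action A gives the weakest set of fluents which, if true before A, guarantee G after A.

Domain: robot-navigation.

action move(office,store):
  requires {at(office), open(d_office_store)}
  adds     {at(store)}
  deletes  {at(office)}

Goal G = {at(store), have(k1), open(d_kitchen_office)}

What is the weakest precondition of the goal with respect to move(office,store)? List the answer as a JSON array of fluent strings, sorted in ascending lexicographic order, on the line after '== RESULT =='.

Compute (G \ add) ∪ pre:
  G ∩ del = {}  (empty — regression defined)
  G \ add = {at(store), have(k1), open(d_kitchen_office)} \ {at(store)} = {have(k1), open(d_kitchen_office)}
  ∪ pre   = {have(k1), open(d_kitchen_office)} ∪ {at(office), open(d_office_store)}
          = {at(office), have(k1), open(d_kitchen_office), open(d_office_store)}

== RESULT ==
["at(office)", "have(k1)", "open(d_kitchen_office)", "open(d_office_store)"]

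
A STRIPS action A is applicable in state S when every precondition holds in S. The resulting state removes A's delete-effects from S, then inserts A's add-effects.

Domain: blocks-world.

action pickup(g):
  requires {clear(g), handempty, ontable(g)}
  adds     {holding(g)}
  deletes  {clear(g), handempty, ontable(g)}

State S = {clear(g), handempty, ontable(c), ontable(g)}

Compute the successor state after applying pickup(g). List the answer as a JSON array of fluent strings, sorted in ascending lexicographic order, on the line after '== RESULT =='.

Progress:
  pre ⊆ S: {clear(g), handempty, ontable(g)} ⊆ S  — applicable
  S \ del = {ontable(c)}
  ∪ add   = {holding(g), ontable(c)}

== RESULT ==
["holding(g)", "ontable(c)"]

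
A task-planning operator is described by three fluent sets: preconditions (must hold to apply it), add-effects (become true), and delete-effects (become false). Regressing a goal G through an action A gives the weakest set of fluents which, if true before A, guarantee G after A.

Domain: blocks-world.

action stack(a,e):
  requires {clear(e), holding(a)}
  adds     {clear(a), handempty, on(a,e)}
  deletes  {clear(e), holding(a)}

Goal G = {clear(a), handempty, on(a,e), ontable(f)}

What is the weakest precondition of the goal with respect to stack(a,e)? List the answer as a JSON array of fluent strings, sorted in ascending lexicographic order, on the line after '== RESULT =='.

Regress:
  G ∩ del = {}  (empty — regression defined)
  G \ add = {clear(a), handempty, on(a,e), ontable(f)} \ {clear(a), handempty, on(a,e)} = {ontable(f)}
  ∪ pre   = {ontable(f)} ∪ {clear(e), holding(a)}
          = {clear(e), holding(a), ontable(f)}

== RESULT ==
["clear(e)", "holding(a)", "ontable(f)"]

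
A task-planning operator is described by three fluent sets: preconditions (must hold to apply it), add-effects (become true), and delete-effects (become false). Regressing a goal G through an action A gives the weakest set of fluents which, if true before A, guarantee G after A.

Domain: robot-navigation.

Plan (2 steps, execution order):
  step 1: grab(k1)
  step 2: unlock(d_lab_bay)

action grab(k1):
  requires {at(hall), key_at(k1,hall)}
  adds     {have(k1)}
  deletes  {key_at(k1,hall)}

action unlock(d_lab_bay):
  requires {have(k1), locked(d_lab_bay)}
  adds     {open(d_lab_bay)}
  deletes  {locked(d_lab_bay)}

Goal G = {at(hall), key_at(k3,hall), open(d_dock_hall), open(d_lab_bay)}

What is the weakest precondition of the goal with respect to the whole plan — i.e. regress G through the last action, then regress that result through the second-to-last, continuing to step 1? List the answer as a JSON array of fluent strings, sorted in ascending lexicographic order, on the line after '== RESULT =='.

Regress step by step:
  through step 2 (unlock(d_lab_bay)): drop {open(d_lab_bay)}, keep {at(hall), key_at(k3,hall), open(d_dock_hall)}, require {have(k1), locked(d_lab_bay)}
    → {at(hall), have(k1), key_at(k3,hall), locked(d_lab_bay), open(d_dock_hall)}
  through step 1 (grab(k1)): drop {have(k1)}, keep {at(hall), key_at(k3,hall), locked(d_lab_bay), open(d_dock_hall)}, require {at(hall), key_at(k1,hall)}
    → {at(hall), key_at(k1,hall), key_at(k3,hall), locked(d_lab_bay), open(d_dock_hall)}

== RESULT ==
["at(hall)", "key_at(k1,hall)", "key_at(k3,hall)", "locked(d_lab_bay)", "open(d_dock_hall)"]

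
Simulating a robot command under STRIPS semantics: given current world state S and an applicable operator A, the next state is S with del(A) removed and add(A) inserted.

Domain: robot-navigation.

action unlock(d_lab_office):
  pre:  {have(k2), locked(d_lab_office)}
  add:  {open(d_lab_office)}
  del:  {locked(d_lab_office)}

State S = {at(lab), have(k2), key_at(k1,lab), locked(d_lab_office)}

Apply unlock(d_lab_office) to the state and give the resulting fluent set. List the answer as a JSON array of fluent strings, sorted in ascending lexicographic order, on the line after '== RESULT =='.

Compute (S \ del) ∪ add:
  pre ⊆ S: {have(k2), locked(d_lab_office)} ⊆ S  — applicable
  S \ del = {at(lab), have(k2), key_at(k1,lab)}
  ∪ add   = {at(lab), have(k2), key_at(k1,lab), open(d_lab_office)}

== RESULT ==
["at(lab)", "have(k2)", "key_at(k1,lab)", "open(d_lab_office)"]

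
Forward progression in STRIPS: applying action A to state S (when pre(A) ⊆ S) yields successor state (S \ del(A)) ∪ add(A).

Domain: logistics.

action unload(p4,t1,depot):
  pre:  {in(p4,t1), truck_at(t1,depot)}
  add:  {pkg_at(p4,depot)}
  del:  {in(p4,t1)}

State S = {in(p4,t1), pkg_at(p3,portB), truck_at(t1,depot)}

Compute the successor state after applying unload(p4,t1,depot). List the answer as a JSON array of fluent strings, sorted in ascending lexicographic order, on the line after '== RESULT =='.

Progress:
  pre ⊆ S: {in(p4,t1), truck_at(t1,depot)} ⊆ S  — applicable
  S \ del = {pkg_at(p3,portB), truck_at(t1,depot)}
  ∪ add   = {pkg_at(p3,portB), pkg_at(p4,depot), truck_at(t1,depot)}

== RESULT ==
["pkg_at(p3,portB)", "pkg_at(p4,depot)", "truck_at(t1,depot)"]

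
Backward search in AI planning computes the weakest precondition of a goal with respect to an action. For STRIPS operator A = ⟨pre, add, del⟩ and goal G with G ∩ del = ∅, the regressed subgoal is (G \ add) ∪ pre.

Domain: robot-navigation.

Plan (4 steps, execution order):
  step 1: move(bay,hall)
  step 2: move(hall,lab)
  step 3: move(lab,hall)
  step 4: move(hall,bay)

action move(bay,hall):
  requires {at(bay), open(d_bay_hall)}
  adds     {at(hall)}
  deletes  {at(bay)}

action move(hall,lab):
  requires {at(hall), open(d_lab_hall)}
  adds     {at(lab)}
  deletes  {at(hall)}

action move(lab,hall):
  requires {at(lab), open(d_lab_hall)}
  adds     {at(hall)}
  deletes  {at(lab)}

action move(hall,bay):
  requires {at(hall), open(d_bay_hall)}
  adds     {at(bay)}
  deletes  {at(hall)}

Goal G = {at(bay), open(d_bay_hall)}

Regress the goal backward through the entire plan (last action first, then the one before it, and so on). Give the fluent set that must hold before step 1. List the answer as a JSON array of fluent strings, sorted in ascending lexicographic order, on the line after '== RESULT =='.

Work backward from the goal:
  through step 4 (move(hall,bay)): drop {at(bay)}, keep {open(d_bay_hall)}, require {at(hall), open(d_bay_hall)}
    → {at(hall), open(d_bay_hall)}
  through step 3 (move(lab,hall)): drop {at(hall)}, keep {open(d_bay_hall)}, require {at(lab), open(d_lab_hall)}
    → {at(lab), open(d_bay_hall), open(d_lab_hall)}
  through step 2 (move(hall,lab)): drop {at(lab)}, keep {open(d_bay_hall), open(d_lab_hall)}, require {at(hall), open(d_lab_hall)}
    → {at(hall), open(d_bay_hall), open(d_lab_hall)}
  through step 1 (move(bay,hall)): drop {at(hall)}, keep {open(d_bay_hall), open(d_lab_hall)}, require {at(bay), open(d_bay_hall)}
    → {at(bay), open(d_bay_hall), open(d_lab_hall)}

== RESULT ==
["at(bay)", "open(d_bay_hall)", "open(d_lab_hall)"]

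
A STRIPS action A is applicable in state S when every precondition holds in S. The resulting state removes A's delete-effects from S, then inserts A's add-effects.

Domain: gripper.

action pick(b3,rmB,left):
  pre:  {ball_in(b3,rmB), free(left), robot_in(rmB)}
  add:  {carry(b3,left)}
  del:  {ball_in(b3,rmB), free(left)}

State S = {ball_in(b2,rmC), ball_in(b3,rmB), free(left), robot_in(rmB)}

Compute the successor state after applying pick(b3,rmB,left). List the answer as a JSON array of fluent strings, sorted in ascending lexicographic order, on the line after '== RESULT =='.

Compute (S \ del) ∪ add:
  pre ⊆ S: {ball_in(b3,rmB), free(left), robot_in(rmB)} ⊆ S  — applicable
  S \ del = {ball_in(b2,rmC), robot_in(rmB)}
  ∪ add   = {ball_in(b2,rmC), carry(b3,left), robot_in(rmB)}

== RESULT ==
["ball_in(b2,rmC)", "carry(b3,left)", "robot_in(rmB)"]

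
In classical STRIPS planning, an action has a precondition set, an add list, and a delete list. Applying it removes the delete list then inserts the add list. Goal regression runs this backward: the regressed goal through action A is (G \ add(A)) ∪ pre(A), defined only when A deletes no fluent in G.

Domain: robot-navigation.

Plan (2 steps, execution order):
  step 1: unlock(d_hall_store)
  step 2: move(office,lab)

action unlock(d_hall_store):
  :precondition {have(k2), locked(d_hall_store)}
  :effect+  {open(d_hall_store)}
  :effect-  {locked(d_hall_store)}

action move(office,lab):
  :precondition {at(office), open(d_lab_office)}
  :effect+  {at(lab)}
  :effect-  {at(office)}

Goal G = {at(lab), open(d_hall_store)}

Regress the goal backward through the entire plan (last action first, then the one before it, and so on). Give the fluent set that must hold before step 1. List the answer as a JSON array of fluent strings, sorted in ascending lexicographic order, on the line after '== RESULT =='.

Work backward from the goal:
  through step 2 (move(office,lab)): drop {at(lab)}, keep {open(d_hall_store)}, require {at(office), open(d_lab_office)}
    → {at(office), open(d_hall_store), open(d_lab_office)}
  through step 1 (unlock(d_hall_store)): drop {open(d_hall_store)}, keep {at(office), open(d_lab_office)}, require {have(k2), locked(d_hall_store)}
    → {at(office), have(k2), locked(d_hall_store), open(d_lab_office)}

== RESULT ==
["at(office)", "have(k2)", "locked(d_hall_store)", "open(d_lab_office)"]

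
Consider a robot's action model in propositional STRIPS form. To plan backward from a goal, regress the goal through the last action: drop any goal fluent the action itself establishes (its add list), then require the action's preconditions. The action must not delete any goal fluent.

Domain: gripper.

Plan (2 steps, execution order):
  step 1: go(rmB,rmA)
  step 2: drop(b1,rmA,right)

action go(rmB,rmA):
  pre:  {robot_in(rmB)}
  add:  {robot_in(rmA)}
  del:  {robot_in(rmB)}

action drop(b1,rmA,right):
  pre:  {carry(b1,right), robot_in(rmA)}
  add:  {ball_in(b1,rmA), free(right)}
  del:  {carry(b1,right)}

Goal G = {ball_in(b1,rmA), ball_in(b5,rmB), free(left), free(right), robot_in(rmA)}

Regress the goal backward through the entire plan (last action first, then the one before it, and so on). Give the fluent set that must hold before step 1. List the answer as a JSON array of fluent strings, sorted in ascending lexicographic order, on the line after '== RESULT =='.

Regress step by step:
  through step 2 (drop(b1,rmA,right)): drop {ball_in(b1,rmA), free(right)}, keep {ball_in(b5,rmB), free(left), robot_in(rmA)}, require {carry(b1,right), robot_in(rmA)}
    → {ball_in(b5,rmB), carry(b1,right), free(left), robot_in(rmA)}
  through step 1 (go(rmB,rmA)): drop {robot_in(rmA)}, keep {ball_in(b5,rmB), carry(b1,right), free(left)}, require {robot_in(rmB)}
    → {ball_in(b5,rmB), carry(b1,right), free(left), robot_in(rmB)}

== RESULT ==
["ball_in(b5,rmB)", "carry(b1,right)", "free(left)", "robot_in(rmB)"]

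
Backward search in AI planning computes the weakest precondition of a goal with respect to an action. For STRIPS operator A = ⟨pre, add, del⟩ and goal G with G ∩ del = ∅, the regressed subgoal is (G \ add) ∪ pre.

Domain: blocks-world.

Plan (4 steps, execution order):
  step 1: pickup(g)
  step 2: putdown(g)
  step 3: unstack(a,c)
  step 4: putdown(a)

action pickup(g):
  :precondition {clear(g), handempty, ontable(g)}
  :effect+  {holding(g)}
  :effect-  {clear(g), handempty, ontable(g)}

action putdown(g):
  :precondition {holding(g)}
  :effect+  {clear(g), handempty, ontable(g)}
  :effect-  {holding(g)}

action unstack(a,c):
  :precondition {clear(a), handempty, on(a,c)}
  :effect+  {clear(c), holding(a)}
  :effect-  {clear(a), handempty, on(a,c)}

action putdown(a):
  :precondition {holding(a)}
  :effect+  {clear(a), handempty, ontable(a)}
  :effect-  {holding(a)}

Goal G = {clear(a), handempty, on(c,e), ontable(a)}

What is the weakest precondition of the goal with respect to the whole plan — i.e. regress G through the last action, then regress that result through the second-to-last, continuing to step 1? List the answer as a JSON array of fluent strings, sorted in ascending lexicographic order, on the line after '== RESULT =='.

Regress step by step:
  through step 4 (putdown(a)): drop {clear(a), handempty, ontable(a)}, keep {on(c,e)}, require {holding(a)}
    → {holding(a), on(c,e)}
  through step 3 (unstack(a,c)): drop {holding(a)}, keep {on(c,e)}, require {clear(a), handempty, on(a,c)}
    → {clear(a), handempty, on(a,c), on(c,e)}
  through step 2 (putdown(g)): drop {handempty}, keep {clear(a), on(a,c), on(c,e)}, require {holding(g)}
    → {clear(a), holding(g), on(a,c), on(c,e)}
  through step 1 (pickup(g)): drop {holding(g)}, keep {clear(a), on(a,c), on(c,e)}, require {clear(g), handempty, ontable(g)}
    → {clear(a), clear(g), handempty, on(a,c), on(c,e), ontable(g)}

== RESULT ==
["clear(a)", "clear(g)", "handempty", "on(a,c)", "on(c,e)", "ontable(g)"]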